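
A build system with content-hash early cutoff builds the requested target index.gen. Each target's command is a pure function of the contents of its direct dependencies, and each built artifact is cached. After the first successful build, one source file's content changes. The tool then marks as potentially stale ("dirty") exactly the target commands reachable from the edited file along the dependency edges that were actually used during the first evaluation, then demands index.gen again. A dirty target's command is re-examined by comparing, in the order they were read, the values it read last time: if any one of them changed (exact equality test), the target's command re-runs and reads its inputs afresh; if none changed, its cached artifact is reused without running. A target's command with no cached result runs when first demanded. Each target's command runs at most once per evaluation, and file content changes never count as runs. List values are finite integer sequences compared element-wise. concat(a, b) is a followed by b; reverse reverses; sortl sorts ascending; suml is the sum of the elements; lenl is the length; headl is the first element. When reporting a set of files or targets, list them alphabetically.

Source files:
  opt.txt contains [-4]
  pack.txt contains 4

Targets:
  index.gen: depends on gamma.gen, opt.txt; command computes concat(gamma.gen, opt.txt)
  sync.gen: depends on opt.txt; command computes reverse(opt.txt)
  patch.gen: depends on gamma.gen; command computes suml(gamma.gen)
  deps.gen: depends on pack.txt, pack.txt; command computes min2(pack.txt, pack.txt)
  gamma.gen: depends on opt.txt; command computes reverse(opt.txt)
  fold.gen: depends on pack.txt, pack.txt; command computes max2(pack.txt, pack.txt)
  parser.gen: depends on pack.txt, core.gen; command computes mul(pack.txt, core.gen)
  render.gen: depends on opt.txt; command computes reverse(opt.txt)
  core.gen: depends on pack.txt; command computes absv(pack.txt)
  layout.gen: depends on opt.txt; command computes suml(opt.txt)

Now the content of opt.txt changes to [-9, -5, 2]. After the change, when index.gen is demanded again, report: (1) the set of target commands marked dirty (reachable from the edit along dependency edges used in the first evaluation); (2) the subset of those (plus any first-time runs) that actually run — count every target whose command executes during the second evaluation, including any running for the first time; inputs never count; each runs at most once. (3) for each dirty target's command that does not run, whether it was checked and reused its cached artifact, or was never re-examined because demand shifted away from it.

Marked dirty: gamma.gen, index.gen.
Target commands that run: gamma.gen, index.gen — 2 in total.
Every dirty target's command ran.

First evaluation (everything demanded from the output):
  gamma.gen = reverse([-4]) = [-4]
  index.gen = concat([-4], [-4]) = [-4, -4]

Propagation after the edit:
  gamma.gen: runs — opt.txt [-4]->[-9, -5, 2]; result [2, -5, -9].
  index.gen: runs — gamma.gen [-4]->[2, -5, -9]; opt.txt [-4]->[-9, -5, 2]; result [2, -5, -9, -9, -5, 2].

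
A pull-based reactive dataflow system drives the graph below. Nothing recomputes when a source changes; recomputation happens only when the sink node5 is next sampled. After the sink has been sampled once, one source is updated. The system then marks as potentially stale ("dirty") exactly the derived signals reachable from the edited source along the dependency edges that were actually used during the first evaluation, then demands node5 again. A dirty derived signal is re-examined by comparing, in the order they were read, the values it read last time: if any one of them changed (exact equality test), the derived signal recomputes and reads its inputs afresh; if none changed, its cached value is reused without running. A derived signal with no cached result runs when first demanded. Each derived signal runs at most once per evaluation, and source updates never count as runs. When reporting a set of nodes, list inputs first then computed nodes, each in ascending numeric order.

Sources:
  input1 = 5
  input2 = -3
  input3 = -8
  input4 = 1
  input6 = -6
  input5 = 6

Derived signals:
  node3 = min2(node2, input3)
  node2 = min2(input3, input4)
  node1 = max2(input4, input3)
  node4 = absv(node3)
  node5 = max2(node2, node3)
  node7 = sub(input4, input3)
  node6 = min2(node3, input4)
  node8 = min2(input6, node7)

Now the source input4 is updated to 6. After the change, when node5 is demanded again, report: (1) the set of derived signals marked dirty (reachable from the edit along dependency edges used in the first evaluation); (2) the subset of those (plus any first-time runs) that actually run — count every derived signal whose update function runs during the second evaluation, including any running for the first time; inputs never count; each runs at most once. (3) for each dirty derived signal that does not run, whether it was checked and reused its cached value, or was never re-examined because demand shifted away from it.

First evaluation (everything demanded from the output):
  node2 = min2(-8, 1) = -8
  node3 = min2(-8, -8) = -8
  node5 = max2(-8, -8) = -8

Propagation after the edit:
  node2: runs — input4 1->6; result -8 (same value as before).
  node3: checked — values it read are unchanged (node2 unchanged, input3 unchanged); reused cached -8 without running.
  node5: checked — values it read are unchanged (node2 unchanged, node3 unchanged); reused cached -8 without running.

Key observation: the change is absorbed at node2 — it re-runs but produces the same value, and the output's value is unchanged.

Marked dirty: node2, node3, node5.
Derived signals that run: node2 — 1 in total.
Checked but reused from cache: node3, node5.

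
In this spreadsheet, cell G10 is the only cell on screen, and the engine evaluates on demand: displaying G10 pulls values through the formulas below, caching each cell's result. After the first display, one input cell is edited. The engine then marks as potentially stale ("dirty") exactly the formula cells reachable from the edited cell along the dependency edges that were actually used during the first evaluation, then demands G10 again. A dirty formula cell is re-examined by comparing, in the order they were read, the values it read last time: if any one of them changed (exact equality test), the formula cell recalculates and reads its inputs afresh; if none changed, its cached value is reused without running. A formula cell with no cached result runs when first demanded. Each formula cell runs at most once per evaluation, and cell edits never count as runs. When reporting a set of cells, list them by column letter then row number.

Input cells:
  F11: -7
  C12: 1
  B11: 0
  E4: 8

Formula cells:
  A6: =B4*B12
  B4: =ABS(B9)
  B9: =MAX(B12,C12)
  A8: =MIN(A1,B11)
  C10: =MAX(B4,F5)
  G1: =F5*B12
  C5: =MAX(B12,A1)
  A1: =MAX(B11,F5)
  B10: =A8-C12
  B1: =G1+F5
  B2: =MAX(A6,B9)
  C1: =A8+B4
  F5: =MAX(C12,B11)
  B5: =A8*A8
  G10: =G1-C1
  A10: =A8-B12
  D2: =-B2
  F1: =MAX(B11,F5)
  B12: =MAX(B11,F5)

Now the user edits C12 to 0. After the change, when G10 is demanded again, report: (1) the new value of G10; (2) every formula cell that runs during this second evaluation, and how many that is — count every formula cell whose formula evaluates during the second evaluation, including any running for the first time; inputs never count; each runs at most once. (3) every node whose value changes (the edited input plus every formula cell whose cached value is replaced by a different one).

G10 now evaluates to 0.
Run set: A1, A8, B4, B9, B12, C1, F5, G1, G10 (9 run).
Changed values: A1, B4, B9, B12, C1, C12, F5, G1.

Initial pass — values computed on the first demand:
  F5 = MAX(1, 0) = 1
  A1 = MAX(0, 1) = 1
  A8 = MIN(1, 0) = 0
  B12 = MAX(0, 1) = 1
  B9 = MAX(1, 1) = 1
  B4 = ABS(1) = 1
  C1 = 0 + 1 = 1
  G1 = 1 * 1 = 1
  G10 = 1 - 1 = 0

Second demand — change propagation:
  F5: re-runs because C12 1->0; new result 0.
  A1: re-runs because F5 1->0; new result 0.
  A8: re-runs because A1 1->0; new result 0 (unchanged).
  B12: re-runs because F5 1->0; new result 0.
  B9: re-runs because B12 1->0; C12 1->0; new result 0.
  B4: re-runs because B9 1->0; new result 0.
  C1: re-runs because B4 1->0; new result 0.
  G1: re-runs because F5 1->0; B12 1->0; new result 0.
  G10: re-runs because G1 1->0; C1 1->0; new result 0 (unchanged).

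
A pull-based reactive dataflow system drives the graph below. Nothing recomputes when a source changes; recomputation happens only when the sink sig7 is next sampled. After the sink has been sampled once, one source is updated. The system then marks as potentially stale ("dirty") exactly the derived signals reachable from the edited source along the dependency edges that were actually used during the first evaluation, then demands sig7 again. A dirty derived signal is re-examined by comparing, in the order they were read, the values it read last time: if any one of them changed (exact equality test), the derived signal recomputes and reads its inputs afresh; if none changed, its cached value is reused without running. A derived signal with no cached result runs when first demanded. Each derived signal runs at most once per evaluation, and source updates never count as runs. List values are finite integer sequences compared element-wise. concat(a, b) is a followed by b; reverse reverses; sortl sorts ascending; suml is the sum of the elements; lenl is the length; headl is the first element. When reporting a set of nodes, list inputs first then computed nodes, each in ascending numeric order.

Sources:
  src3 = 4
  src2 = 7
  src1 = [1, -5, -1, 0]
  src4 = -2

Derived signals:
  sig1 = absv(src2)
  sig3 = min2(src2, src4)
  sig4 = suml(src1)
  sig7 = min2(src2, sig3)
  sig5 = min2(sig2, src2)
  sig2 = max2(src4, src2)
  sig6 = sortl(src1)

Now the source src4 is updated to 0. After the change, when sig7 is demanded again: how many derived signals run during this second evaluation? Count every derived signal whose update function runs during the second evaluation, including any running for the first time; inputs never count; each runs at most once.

First evaluation (everything demanded from the output):
  sig3 = min2(7, -2) = -2
  sig7 = min2(7, -2) = -2

Propagation after the edit:
  sig3: runs — src4 -2->0; result 0.
  sig7: runs — sig3 -2->0; result 0.

Derived signals that run: sig3, sig7 — 2 in total.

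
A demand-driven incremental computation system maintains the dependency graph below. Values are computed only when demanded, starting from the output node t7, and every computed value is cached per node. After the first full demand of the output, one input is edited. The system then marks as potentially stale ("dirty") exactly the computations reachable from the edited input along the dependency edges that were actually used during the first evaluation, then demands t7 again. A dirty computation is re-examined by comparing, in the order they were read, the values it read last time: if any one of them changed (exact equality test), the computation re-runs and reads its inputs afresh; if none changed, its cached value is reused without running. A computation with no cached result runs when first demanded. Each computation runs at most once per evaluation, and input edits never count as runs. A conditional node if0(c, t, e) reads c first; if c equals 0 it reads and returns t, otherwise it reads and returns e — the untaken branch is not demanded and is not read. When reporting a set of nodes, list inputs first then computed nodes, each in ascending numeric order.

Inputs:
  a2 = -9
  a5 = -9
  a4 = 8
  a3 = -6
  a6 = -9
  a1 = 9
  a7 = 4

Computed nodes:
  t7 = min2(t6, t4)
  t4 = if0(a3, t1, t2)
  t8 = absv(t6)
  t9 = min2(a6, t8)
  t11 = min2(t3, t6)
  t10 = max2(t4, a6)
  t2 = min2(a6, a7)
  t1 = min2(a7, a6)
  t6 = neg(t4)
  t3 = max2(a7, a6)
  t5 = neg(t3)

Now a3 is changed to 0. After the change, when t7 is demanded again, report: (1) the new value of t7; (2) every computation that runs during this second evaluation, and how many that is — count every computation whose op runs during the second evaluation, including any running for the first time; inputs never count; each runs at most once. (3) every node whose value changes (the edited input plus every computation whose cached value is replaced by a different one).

First evaluation (everything demanded from the output):
  t2 = min2(-9, 4) = -9
  t4 = if0(a3=-6 -> else branch t2) = -9
  t6 = neg(-9) = 9
  t7 = min2(9, -9) = -9

Propagation after the edit:
  t1: demanded for the first time — runs, produces -9.
  t4: runs — a3 -6->0; result -9 (same value as before).
  t6: checked — values it read are unchanged (t4 unchanged); reused cached 9 without running.
  t7: checked — values it read are unchanged (t6 unchanged, t4 unchanged); reused cached -9 without running.

Key observation: a condition flipped, so demand reaches new nodes — t1 runs for the first time.

New value of t7: -9.
Computations that run: t1, t4 — 2 in total.
Values that change: a3.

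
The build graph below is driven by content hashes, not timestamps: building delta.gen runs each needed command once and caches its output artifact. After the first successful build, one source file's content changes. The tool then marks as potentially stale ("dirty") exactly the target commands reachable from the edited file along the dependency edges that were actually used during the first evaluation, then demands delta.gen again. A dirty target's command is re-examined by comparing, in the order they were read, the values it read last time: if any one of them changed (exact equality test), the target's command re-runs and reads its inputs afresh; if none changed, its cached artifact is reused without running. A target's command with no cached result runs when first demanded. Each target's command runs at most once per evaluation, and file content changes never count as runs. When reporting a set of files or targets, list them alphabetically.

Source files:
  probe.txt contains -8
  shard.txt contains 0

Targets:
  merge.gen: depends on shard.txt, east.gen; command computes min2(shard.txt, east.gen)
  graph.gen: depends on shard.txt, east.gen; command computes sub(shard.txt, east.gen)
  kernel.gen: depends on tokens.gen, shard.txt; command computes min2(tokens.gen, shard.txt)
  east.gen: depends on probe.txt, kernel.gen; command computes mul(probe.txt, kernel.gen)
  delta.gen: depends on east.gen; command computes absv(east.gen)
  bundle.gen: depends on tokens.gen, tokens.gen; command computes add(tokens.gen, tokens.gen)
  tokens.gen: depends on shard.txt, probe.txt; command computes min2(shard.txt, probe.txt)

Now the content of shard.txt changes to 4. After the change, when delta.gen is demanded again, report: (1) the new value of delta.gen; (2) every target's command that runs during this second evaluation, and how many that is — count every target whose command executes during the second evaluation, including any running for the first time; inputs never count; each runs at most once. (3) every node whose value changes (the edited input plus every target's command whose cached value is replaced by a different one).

Initial pass — values computed on the first demand:
  tokens.gen = min2(0, -8) = -8
  kernel.gen = min2(-8, 0) = -8
  east.gen = mul(-8, -8) = 64
  delta.gen = absv(64) = 64

Second demand — change propagation:
  tokens.gen: re-runs because shard.txt 0->4; new result -8 (unchanged).
  kernel.gen: re-runs because shard.txt 0->4; new result -8 (unchanged).
  east.gen: re-examined; everything it read last time is the same (probe.txt unchanged, kernel.gen unchanged) — cache 64 kept, no run.
  delta.gen: re-examined; everything it read last time is the same (east.gen unchanged) — cache 64 kept, no run.

The important point: at east.gen every value read last time is unchanged, so the dirty flag clears without a run.

delta.gen now evaluates to 64.
Run set: kernel.gen, tokens.gen (2 run).
Changed values: shard.txt.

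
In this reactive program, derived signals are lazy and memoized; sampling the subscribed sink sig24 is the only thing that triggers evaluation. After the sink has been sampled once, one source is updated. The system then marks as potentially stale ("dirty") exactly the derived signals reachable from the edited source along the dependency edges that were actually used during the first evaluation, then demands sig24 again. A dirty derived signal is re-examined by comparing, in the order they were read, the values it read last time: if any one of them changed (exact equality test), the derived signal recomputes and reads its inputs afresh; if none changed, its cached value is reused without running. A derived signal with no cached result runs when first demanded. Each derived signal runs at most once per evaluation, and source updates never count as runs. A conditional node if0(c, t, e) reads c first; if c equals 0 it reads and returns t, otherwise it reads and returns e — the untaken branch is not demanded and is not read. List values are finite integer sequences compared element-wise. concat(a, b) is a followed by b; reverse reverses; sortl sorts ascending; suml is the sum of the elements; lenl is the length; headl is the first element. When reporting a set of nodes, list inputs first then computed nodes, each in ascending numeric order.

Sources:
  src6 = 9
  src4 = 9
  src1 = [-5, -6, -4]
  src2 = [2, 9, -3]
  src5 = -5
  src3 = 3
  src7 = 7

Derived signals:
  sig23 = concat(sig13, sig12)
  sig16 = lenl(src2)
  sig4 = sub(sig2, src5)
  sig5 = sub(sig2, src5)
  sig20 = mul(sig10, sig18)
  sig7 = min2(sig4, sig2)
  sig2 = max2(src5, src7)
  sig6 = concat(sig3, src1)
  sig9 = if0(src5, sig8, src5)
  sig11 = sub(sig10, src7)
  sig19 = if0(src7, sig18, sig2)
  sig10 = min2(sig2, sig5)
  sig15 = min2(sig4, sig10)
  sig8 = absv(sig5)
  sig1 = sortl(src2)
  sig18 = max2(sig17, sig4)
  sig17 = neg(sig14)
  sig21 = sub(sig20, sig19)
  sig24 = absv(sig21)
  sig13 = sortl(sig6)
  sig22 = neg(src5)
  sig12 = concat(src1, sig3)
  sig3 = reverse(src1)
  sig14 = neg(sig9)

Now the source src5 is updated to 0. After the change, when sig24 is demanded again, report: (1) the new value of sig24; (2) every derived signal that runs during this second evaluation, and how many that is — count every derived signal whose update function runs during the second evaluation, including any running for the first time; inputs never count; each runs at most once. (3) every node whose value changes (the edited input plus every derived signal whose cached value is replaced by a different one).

First demand of the output computes:
  sig2 = max2(-5, 7) = 7
  sig4 = sub(7, -5) = 12
  sig5 = sub(7, -5) = 12
  sig9 = if0(src5=-5 -> else branch src5) = -5
  sig10 = min2(7, 12) = 7
  sig14 = neg(-5) = 5
  sig17 = neg(5) = -5
  sig18 = max2(-5, 12) = 12
  sig19 = if0(src7=7 -> else branch sig2) = 7
  sig20 = mul(7, 12) = 84
  sig21 = sub(84, 7) = 77
  sig24 = absv(77) = 77

After the edit, cleaning proceeds:
  sig2: a read changed (src5 -5->0) — executes, giving 7 — identical to its old value.
  sig4: a read changed (src5 -5->0) — executes, giving 7.
  sig5: a read changed (src5 -5->0) — executes, giving 7.
  sig8: had never run; runs now, result 7.
  sig9: a read changed (src5 -5->0; src5 -5->0) — executes, giving 7.
  sig10: a read changed (sig5 12->7) — executes, giving 7 — identical to its old value.
  sig14: a read changed (sig9 -5->7) — executes, giving -7.
  sig17: a read changed (sig14 5->-7) — executes, giving 7.
  sig18: a read changed (sig17 -5->7; sig4 12->7) — executes, giving 7.
  sig19: dirty, but its reads are unchanged (src7 unchanged, sig2 unchanged); cached 7 stands.
  sig20: a read changed (sig18 12->7) — executes, giving 49.
  sig21: a read changed (sig20 84->49) — executes, giving 42.
  sig24: a read changed (sig21 77->42) — executes, giving 42.

Note the branch switch — sig8 had no cache and runs now for the first time.

Demanding sig24 again yields 42.
12 derived signals run: sig2, sig4, sig5, sig8, sig9, sig10, sig14, sig17, sig18, sig20, sig21, sig24.
The nodes whose values change: src5, sig4, sig5, sig9, sig14, sig17, sig18, sig20, sig21, sig24.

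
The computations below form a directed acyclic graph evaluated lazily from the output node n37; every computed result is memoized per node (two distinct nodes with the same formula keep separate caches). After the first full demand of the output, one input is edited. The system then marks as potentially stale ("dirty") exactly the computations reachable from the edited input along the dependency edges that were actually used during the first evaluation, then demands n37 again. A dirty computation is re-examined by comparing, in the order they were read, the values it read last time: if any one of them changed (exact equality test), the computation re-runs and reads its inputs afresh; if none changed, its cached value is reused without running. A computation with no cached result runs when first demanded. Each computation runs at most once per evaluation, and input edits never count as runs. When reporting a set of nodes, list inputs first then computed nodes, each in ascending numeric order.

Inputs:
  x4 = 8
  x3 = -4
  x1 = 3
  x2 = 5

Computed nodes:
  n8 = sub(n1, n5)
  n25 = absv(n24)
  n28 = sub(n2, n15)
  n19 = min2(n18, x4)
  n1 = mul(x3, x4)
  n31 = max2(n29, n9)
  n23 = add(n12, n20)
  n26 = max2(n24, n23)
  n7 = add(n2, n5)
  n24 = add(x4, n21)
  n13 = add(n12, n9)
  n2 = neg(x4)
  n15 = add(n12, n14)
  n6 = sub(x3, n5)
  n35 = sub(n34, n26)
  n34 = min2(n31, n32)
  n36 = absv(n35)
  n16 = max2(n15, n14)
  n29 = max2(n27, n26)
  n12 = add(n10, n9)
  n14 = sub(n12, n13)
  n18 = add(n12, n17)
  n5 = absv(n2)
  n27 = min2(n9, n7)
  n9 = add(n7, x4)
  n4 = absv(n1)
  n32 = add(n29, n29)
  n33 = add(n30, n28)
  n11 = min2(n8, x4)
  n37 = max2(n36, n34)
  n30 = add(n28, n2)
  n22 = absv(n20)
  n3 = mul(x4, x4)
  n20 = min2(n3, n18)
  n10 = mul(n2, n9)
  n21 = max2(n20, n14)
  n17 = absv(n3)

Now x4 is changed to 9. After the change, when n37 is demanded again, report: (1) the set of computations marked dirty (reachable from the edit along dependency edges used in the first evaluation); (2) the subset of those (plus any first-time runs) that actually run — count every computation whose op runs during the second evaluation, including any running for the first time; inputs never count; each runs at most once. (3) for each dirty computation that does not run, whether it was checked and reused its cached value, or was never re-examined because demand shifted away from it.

The edit dirties: n2, n3, n5, n7, n9, n10, n12, n13, n14, n17, n18, n20, n21, n23, n24, n26, n27, n29, n31, n32, n34, n35, n36, n37.
23 computations run: n2, n3, n5, n7, n9, n10, n12, n13, n14, n17, n18, n20, n21, n23, n24, n26, n27, n29, n31, n32, n34, n35, n37.
Cache hits after checking: n36.
Note where the cutoff bites: n36 is checked, finds nothing changed, and keeps its cache.

First demand of the output computes:
  n2 = neg(8) = -8
  n3 = mul(8, 8) = 64
  n5 = absv(-8) = 8
  n7 = add(-8, 8) = 0
  n9 = add(0, 8) = 8
  n10 = mul(-8, 8) = -64
  n12 = add(-64, 8) = -56
  n13 = add(-56, 8) = -48
  n14 = sub(-56, -48) = -8
  n17 = absv(64) = 64
  n18 = add(-56, 64) = 8
  n20 = min2(64, 8) = 8
  n21 = max2(8, -8) = 8
  n23 = add(-56, 8) = -48
  n24 = add(8, 8) = 16
  n26 = max2(16, -48) = 16
  n27 = min2(8, 0) = 0
  n29 = max2(0, 16) = 16
  n31 = max2(16, 8) = 16
  n32 = add(16, 16) = 32
  n34 = min2(16, 32) = 16
  n35 = sub(16, 16) = 0
  n36 = absv(0) = 0
  n37 = max2(0, 16) = 16

After the edit, cleaning proceeds:
  n2: a read changed (x4 8->9) — executes, giving -9.
  n3: a read changed (x4 8->9; x4 8->9) — executes, giving 81.
  n5: a read changed (n2 -8->-9) — executes, giving 9.
  n7: a read changed (n2 -8->-9; n5 8->9) — executes, giving 0 — identical to its old value.
  n9: a read changed (x4 8->9) — executes, giving 9.
  n10: a read changed (n2 -8->-9; n9 8->9) — executes, giving -81.
  n12: a read changed (n10 -64->-81; n9 8->9) — executes, giving -72.
  n13: a read changed (n12 -56->-72; n9 8->9) — executes, giving -63.
  n14: a read changed (n12 -56->-72; n13 -48->-63) — executes, giving -9.
  n17: a read changed (n3 64->81) — executes, giving 81.
  n18: a read changed (n12 -56->-72; n17 64->81) — executes, giving 9.
  n20: a read changed (n3 64->81; n18 8->9) — executes, giving 9.
  n21: a read changed (n20 8->9; n14 -8->-9) — executes, giving 9.
  n23: a read changed (n12 -56->-72; n20 8->9) — executes, giving -63.
  n24: a read changed (x4 8->9; n21 8->9) — executes, giving 18.
  n26: a read changed (n24 16->18; n23 -48->-63) — executes, giving 18.
  n27: a read changed (n9 8->9) — executes, giving 0 — identical to its old value.
  n29: a read changed (n26 16->18) — executes, giving 18.
  n31: a read changed (n29 16->18; n9 8->9) — executes, giving 18.
  n32: a read changed (n29 16->18; n29 16->18) — executes, giving 36.
  n34: a read changed (n31 16->18; n32 32->36) — executes, giving 18.
  n35: a read changed (n34 16->18; n26 16->18) — executes, giving 0 — identical to its old value.
  n36: dirty, but its reads are unchanged (n35 unchanged); cached 0 stands.
  n37: a read changed (n34 16->18) — executes, giving 18.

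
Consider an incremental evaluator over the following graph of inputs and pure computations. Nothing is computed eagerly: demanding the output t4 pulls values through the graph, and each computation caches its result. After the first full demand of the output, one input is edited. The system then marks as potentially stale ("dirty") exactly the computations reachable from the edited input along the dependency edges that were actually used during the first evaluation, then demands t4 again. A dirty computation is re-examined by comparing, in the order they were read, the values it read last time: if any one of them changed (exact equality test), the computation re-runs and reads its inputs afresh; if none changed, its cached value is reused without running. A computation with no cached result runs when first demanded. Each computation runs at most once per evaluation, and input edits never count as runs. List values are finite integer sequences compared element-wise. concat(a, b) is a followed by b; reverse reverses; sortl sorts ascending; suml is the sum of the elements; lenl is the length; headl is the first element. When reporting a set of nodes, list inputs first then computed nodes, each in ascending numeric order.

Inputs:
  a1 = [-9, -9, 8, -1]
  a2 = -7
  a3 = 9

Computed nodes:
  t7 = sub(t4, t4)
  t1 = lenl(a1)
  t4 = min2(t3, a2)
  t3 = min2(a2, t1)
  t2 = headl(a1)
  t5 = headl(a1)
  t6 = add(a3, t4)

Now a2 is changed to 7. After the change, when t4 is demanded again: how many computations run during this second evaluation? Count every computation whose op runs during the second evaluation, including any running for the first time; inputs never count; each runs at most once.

Initial pass — values computed on the first demand:
  t1 = lenl([-9, -9, 8, -1]) = 4
  t3 = min2(-7, 4) = -7
  t4 = min2(-7, -7) = -7

Second demand — change propagation:
  t3: re-runs because a2 -7->7; new result 4.
  t4: re-runs because t3 -7->4; a2 -7->7; new result 4.

Run set: t3, t4 (2 run).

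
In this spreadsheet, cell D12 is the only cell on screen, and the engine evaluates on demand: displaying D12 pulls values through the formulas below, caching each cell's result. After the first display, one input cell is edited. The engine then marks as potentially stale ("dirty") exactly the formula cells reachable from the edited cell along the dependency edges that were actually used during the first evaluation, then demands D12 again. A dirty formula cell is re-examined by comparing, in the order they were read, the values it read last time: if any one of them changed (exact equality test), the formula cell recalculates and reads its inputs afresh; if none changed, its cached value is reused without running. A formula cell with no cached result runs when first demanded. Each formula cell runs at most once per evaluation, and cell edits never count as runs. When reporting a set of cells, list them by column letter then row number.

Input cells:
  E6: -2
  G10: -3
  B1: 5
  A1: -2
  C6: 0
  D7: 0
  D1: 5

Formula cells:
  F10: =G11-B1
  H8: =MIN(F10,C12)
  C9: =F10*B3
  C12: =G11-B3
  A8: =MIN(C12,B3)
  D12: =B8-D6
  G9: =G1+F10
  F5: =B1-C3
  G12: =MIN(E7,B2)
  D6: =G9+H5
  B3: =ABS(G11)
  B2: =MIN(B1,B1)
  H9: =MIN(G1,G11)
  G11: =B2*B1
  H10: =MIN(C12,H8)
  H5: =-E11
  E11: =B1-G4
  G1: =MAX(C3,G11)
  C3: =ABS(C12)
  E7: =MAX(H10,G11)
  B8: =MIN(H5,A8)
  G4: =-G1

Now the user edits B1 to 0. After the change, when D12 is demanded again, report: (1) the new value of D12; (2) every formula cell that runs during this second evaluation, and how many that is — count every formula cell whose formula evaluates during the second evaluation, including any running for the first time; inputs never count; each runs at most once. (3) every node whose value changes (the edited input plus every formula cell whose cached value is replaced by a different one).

Initial pass — values computed on the first demand:
  B2 = MIN(5, 5) = 5
  G11 = 5 * 5 = 25
  B3 = ABS(25) = 25
  C12 = 25 - 25 = 0
  A8 = MIN(0, 25) = 0
  C3 = ABS(0) = 0
  F10 = 25 - 5 = 20
  G1 = MAX(0, 25) = 25
  G4 = -(25) = -25
  E11 = 5 - -25 = 30
  G9 = 25 + 20 = 45
  H5 = -(30) = -30
  B8 = MIN(-30, 0) = -30
  D6 = 45 + -30 = 15
  D12 = -30 - 15 = -45

Second demand — change propagation:
  B2: re-runs because B1 5->0; B1 5->0; new result 0.
  G11: re-runs because B2 5->0; B1 5->0; new result 0.
  B3: re-runs because G11 25->0; new result 0.
  C12: re-runs because G11 25->0; B3 25->0; new result 0 (unchanged).
  A8: re-runs because B3 25->0; new result 0 (unchanged).
  C3: re-examined; everything it read last time is the same (C12 unchanged) — cache 0 kept, no run.
  F10: re-runs because G11 25->0; B1 5->0; new result 0.
  G1: re-runs because G11 25->0; new result 0.
  G4: re-runs because G1 25->0; new result 0.
  E11: re-runs because B1 5->0; G4 -25->0; new result 0.
  G9: re-runs because G1 25->0; F10 20->0; new result 0.
  H5: re-runs because E11 30->0; new result 0.
  B8: re-runs because H5 -30->0; new result 0.
  D6: re-runs because G9 45->0; H5 -30->0; new result 0.
  D12: re-runs because B8 -30->0; D6 15->0; new result 0.

The important point: at C3 every value read last time is unchanged, so the dirty flag clears without a run.

D12 now evaluates to 0.
Run set: A8, B2, B3, B8, C12, D6, D12, E11, F10, G1, G4, G9, G11, H5 (14 run).
Changed values: B1, B2, B3, B8, D6, D12, E11, F10, G1, G4, G9, G11, H5.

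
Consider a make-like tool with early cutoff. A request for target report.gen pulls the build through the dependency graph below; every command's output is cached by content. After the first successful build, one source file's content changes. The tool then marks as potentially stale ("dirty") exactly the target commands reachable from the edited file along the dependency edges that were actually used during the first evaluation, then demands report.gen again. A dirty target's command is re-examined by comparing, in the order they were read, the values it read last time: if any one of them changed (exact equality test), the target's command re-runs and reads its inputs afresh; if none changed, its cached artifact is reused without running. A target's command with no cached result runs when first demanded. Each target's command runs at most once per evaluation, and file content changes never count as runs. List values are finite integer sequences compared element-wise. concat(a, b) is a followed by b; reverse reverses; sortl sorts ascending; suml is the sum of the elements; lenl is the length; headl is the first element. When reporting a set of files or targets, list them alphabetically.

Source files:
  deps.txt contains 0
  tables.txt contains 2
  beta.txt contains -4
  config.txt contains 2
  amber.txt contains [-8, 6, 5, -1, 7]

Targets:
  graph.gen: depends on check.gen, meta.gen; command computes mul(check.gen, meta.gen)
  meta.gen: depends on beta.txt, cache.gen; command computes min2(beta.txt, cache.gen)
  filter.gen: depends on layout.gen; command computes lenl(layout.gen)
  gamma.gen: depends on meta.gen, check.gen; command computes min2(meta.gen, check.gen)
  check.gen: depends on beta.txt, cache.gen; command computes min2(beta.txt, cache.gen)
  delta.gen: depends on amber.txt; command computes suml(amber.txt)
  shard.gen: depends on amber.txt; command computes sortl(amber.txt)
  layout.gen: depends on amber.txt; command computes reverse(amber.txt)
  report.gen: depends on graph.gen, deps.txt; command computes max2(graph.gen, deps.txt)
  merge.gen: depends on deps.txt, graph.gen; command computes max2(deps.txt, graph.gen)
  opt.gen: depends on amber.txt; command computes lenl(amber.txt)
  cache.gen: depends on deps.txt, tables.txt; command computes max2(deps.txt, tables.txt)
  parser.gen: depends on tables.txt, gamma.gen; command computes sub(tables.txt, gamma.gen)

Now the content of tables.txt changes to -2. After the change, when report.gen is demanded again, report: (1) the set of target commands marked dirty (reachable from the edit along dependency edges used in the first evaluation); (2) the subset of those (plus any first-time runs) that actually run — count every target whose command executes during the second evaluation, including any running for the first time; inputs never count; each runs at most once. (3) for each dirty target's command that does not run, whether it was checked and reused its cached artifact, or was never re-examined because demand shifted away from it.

The edit dirties: cache.gen, check.gen, graph.gen, meta.gen, report.gen.
3 target commands run: cache.gen, check.gen, meta.gen.
Cache hits after checking: graph.gen, report.gen.
Note where the cutoff bites: graph.gen is checked, finds nothing changed, and keeps its cache.

First demand of the output computes:
  cache.gen = max2(0, 2) = 2
  check.gen = min2(-4, 2) = -4
  meta.gen = min2(-4, 2) = -4
  graph.gen = mul(-4, -4) = 16
  report.gen = max2(16, 0) = 16

After the edit, cleaning proceeds:
  cache.gen: a read changed (tables.txt 2->-2) — executes, giving 0.
  check.gen: a read changed (cache.gen 2->0) — executes, giving -4 — identical to its old value.
  meta.gen: a read changed (cache.gen 2->0) — executes, giving -4 — identical to its old value.
  graph.gen: dirty, but its reads are unchanged (check.gen unchanged, meta.gen unchanged); cached 16 stands.
  report.gen: dirty, but its reads are unchanged (graph.gen unchanged, deps.txt unchanged); cached 16 stands.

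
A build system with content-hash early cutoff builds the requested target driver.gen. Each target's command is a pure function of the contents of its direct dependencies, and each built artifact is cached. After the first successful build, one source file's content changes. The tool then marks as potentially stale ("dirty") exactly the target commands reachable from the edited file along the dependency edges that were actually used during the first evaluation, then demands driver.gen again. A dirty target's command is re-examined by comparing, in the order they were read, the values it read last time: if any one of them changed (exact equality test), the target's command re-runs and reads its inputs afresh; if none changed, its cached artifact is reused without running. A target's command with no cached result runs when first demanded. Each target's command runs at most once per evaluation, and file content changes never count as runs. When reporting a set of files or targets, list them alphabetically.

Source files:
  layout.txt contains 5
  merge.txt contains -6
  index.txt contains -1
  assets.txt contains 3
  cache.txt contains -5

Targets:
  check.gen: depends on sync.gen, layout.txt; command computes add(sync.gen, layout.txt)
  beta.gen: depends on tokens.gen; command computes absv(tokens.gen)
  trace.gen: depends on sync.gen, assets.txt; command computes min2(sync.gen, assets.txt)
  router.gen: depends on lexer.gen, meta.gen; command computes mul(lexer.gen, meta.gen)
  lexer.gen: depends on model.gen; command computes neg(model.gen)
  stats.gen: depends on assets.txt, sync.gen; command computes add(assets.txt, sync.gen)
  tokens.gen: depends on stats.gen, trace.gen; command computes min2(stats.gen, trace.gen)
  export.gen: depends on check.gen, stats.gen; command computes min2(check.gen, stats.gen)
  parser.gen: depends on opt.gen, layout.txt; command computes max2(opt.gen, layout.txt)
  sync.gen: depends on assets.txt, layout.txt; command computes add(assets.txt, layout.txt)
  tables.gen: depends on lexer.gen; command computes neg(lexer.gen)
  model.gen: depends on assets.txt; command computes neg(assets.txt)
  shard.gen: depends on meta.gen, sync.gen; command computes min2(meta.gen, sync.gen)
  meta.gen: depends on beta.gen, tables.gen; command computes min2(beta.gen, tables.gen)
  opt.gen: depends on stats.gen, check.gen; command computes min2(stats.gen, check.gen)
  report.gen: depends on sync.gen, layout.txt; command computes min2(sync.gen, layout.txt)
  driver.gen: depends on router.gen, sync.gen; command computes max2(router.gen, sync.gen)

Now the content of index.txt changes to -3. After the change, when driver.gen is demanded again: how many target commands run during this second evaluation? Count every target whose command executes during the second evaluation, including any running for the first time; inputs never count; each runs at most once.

First evaluation (everything demanded from the output):
  model.gen = neg(3) = -3
  lexer.gen = neg(-3) = 3
  sync.gen = add(3, 5) = 8
  stats.gen = add(3, 8) = 11
  tables.gen = neg(3) = -3
  trace.gen = min2(8, 3) = 3
  tokens.gen = min2(11, 3) = 3
  beta.gen = absv(3) = 3
  meta.gen = min2(3, -3) = -3
  router.gen = mul(3, -3) = -9
  driver.gen = max2(-9, 8) = 8

Propagation after the edit:
  index.txt feeds no computation that the output demands — nothing is marked dirty and nothing runs.

Key observation: index.txt is never demanded by the output, so the edit triggers no recomputation at all.

Target commands that run: none — 0 in total.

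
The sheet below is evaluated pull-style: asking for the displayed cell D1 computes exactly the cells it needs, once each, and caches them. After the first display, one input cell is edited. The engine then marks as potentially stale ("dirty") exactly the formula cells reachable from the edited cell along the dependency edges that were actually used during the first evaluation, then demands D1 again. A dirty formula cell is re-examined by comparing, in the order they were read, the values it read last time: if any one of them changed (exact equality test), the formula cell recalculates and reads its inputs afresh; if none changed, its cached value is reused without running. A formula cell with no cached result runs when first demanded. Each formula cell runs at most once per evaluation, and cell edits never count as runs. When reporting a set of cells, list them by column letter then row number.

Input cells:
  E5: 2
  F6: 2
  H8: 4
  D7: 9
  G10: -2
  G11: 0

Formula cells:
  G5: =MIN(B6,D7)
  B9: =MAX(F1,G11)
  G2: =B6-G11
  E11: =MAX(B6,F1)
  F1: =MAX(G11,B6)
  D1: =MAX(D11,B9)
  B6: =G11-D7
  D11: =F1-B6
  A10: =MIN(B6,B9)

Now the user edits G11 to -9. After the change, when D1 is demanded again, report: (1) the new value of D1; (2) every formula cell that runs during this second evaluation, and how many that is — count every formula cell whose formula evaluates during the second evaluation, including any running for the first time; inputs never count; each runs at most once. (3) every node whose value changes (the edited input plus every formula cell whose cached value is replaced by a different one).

Demanding D1 again yields 9.
5 formula cells run: B6, B9, D1, D11, F1.
The nodes whose values change: B6, B9, F1, G11.

First demand of the output computes:
  B6 = 0 - 9 = -9
  F1 = MAX(0, -9) = 0
  B9 = MAX(0, 0) = 0
  D11 = 0 - -9 = 9
  D1 = MAX(9, 0) = 9

After the edit, cleaning proceeds:
  B6: a read changed (G11 0->-9) — executes, giving -18.
  F1: a read changed (G11 0->-9; B6 -9->-18) — executes, giving -9.
  B9: a read changed (F1 0->-9; G11 0->-9) — executes, giving -9.
  D11: a read changed (F1 0->-9; B6 -9->-18) — executes, giving 9 — identical to its old value.
  D1: a read changed (B9 0->-9) — executes, giving 9 — identical to its old value.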